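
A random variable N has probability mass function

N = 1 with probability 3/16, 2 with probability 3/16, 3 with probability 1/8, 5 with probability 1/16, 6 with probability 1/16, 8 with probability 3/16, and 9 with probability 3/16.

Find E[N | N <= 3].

P(N <= 3) = 3/16 + 3/16 + 1/8 = 1/2.
E[N | N <= 3] = [1·3/16 + 2·3/16 + 3·1/8] / (1/2)
 = 15/16 / (1/2)
 = 15/8

1.875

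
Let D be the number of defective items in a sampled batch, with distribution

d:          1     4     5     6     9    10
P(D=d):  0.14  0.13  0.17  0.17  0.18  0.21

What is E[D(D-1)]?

41.92

E[D(D-1)] = Σ d(d-1)·P(D=d)
 = 0·0.14 + 12·0.13 + 20·0.17 + 30·0.17 + 72·0.18 + 90·0.21
 = 0 + 1.56 + 3.4 + 5.1 + 12.96 + 18.9
 = 41.92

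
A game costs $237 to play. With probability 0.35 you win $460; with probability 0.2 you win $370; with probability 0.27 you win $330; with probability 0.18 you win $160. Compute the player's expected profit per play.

115.9

E[payout] = 460·0.35 + 370·0.2 + 330·0.27 + 160·0.18
 = 161 + 74 + 89.1 + 28.8
 = 352.9
Net = 352.9 - 237 = 115.9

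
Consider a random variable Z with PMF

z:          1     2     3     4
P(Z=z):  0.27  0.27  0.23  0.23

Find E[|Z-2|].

0.96

E[|Z-2|] = Σ |z-2|·P(Z=z)
 = 1·0.27 + 0·0.27 + 1·0.23 + 2·0.23
 = 0.27 + 0 + 0.23 + 0.46
 = 0.96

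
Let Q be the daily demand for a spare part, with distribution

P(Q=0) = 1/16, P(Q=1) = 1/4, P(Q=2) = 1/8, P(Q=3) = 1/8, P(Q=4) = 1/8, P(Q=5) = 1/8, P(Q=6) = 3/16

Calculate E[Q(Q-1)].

E[Q(Q-1)] = Σ q(q-1)·P(Q=q)
 = 0·1/16 + 0·1/4 + 2·1/8 + 6·1/8 + 12·1/8 + 20·1/8 + 30·3/16
 = 0 + 0 + 1/4 + 3/4 + 3/2 + 5/2 + 45/8
 = 85/8

10.625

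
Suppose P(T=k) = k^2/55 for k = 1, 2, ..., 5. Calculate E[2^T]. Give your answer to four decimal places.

20.8364

E[2^T] = Σ 2^t·P(T=t)
 = 2·1/55 + 4·4/55 + 8·9/55 + 16·16/55 + 32·5/11
 = 2/55 + 16/55 + 72/55 + 256/55 + 160/11
 = 1146/55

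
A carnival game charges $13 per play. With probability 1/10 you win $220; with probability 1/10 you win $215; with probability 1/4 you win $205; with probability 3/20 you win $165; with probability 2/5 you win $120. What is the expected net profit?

154.5

E[payout] = 220·1/10 + 215·1/10 + 205·1/4 + 165·3/20 + 120·2/5
 = 22 + 43/2 + 205/4 + 99/4 + 48
 = 335/2
Net = 335/2 - 13 = 309/2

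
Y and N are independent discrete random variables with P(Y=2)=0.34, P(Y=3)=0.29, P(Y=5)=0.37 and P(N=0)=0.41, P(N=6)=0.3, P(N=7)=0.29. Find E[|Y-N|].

E[|Y-N|] = Σ_y Σ_n |y-n| · P(Y=y)P(N=n)
 = 2·0.1394 + 4·0.102 + 5·0.0986 + 3·0.1189 + 3·0.087 + 4·0.0841 + 5·0.1517 + 1·0.111 + 2·0.1073
 = 0.2788 + 0.408 + 0.493 + 0.3567 + 0.261 + 0.3364 + 0.7585 + 0.111 + 0.2146
 = 3.218

3.218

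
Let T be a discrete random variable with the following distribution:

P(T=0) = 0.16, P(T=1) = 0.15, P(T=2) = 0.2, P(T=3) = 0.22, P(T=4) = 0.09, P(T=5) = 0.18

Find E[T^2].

E[T^2] = Σ t^2·P(T=t)
 = 0·0.16 + 1·0.15 + 4·0.2 + 9·0.22 + 16·0.09 + 25·0.18
 = 0 + 0.15 + 0.8 + 1.98 + 1.44 + 4.5
 = 8.87

8.87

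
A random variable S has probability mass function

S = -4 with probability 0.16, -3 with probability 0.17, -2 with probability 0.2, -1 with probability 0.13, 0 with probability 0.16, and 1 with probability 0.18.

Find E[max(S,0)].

0.18

E[max(S,0)] = Σ max(s,0)·P(S=s)
 = 0·0.16 + 0·0.17 + 0·0.2 + 0·0.13 + 0·0.16 + 1·0.18
 = 0 + 0 + 0 + 0 + 0 + 0.18
 = 0.18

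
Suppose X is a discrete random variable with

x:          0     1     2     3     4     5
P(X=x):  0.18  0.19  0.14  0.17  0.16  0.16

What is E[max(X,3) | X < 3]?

3

P(X < 3) = 0.18 + 0.19 + 0.14 = 0.51.
E[max(X,3) | X < 3] = [3·0.18 + 3·0.19 + 3·0.14] / 0.51
 = 1.53 / 0.51
 = 3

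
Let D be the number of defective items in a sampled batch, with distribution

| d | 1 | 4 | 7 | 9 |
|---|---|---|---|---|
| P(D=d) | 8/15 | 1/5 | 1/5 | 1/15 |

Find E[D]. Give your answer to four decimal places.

E[D] = Σ d·P(D=d)
 = 1·8/15 + 4·1/5 + 7·1/5 + 9·1/15
 = 8/15 + 4/5 + 7/5 + 3/5
 = 10/3

3.3333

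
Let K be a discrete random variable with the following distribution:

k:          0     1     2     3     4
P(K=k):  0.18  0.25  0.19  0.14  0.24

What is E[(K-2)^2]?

E[(K-2)^2] = Σ (k-2)^2·P(K=k)
 = 4·0.18 + 1·0.25 + 0·0.19 + 1·0.14 + 4·0.24
 = 0.72 + 0.25 + 0 + 0.14 + 0.96
 = 2.07

2.07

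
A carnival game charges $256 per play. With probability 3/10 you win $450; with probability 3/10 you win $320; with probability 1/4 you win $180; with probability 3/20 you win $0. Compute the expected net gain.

E[payout] = 450·3/10 + 320·3/10 + 180·1/4 + 0·3/20
 = 135 + 96 + 45 + 0
 = 276
Net = 276 - 256 = 20

20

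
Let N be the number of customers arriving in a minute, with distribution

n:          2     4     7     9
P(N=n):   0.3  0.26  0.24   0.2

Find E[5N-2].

E[5N-2] = Σ (5n-2)·P(N=n)
 = 8·0.3 + 18·0.26 + 33·0.24 + 43·0.2
 = 2.4 + 4.68 + 7.92 + 8.6
 = 23.6

23.6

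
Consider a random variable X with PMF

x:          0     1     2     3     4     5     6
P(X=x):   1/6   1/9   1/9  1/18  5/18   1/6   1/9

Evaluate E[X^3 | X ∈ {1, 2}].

4.5

P(X ∈ {1, 2}) = 1/9 + 1/9 = 2/9.
E[X^3 | X ∈ {1, 2}] = [1·1/9 + 8·1/9] / (2/9)
 = 1 / (2/9)
 = 9/2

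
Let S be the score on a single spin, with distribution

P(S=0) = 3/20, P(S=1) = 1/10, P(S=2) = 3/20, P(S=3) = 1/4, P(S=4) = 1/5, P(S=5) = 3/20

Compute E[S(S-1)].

E[S(S-1)] = Σ s(s-1)·P(S=s)
 = 0·3/20 + 0·1/10 + 2·3/20 + 6·1/4 + 12·1/5 + 20·3/20
 = 0 + 0 + 3/10 + 3/2 + 12/5 + 3
 = 36/5

7.2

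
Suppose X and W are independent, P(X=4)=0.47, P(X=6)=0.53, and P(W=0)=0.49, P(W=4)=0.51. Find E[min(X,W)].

2.04

E[min(X,W)] = Σ_x Σ_w min(x,w) · P(X=x)P(W=w)
 = 0·0.2303 + 4·0.2397 + 0·0.2597 + 4·0.2703
 = 0 + 0.9588 + 0 + 1.0812
 = 2.04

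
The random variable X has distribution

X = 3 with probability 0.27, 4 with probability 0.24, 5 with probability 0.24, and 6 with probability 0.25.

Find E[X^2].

E[X^2] = Σ x^2·P(X=x)
 = 9·0.27 + 16·0.24 + 25·0.24 + 36·0.25
 = 2.43 + 3.84 + 6 + 9
 = 21.27

21.27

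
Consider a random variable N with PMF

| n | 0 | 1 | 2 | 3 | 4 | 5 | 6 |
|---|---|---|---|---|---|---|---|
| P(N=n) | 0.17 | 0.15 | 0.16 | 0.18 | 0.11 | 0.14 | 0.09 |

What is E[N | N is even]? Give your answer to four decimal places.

2.4528

P(N is even) = 0.17 + 0.16 + 0.11 + 0.09 = 0.53.
E[N | N is even] = [0·0.17 + 2·0.16 + 4·0.11 + 6·0.09] / 0.53
 = 1.3 / 0.53
 = 130/53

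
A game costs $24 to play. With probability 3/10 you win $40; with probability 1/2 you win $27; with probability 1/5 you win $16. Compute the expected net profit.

E[payout] = 40·3/10 + 27·1/2 + 16·1/5
 = 12 + 27/2 + 16/5
 = 287/10
Net = 287/10 - 24 = 47/10

4.7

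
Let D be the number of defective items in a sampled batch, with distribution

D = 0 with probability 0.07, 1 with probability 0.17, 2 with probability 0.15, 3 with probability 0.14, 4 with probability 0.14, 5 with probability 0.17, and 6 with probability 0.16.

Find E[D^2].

14.28

E[D^2] = Σ d^2·P(D=d)
 = 0·0.07 + 1·0.17 + 4·0.15 + 9·0.14 + 16·0.14 + 25·0.17 + 36·0.16
 = 0 + 0.17 + 0.6 + 1.26 + 2.24 + 4.25 + 5.76
 = 14.28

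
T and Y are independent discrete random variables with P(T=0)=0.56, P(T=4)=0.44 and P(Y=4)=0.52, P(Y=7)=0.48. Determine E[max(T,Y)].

5.44

E[max(T,Y)] = Σ_t Σ_y max(t,y) · P(T=t)P(Y=y)
 = 4·0.2912 + 7·0.2688 + 4·0.2288 + 7·0.2112
 = 1.1648 + 1.8816 + 0.9152 + 1.4784
 = 5.44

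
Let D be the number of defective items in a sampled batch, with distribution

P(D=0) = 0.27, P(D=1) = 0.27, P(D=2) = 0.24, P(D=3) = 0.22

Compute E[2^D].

3.53

E[2^D] = Σ 2^d·P(D=d)
 = 1·0.27 + 2·0.27 + 4·0.24 + 8·0.22
 = 0.27 + 0.54 + 0.96 + 1.76
 = 3.53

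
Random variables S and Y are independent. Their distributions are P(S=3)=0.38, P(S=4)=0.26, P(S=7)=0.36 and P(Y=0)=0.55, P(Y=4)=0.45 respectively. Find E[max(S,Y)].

E[max(S,Y)] = Σ_s Σ_y max(s,y) · P(S=s)P(Y=y)
 = 3·0.209 + 4·0.171 + 4·0.143 + 4·0.117 + 7·0.198 + 7·0.162
 = 0.627 + 0.684 + 0.572 + 0.468 + 1.386 + 1.134
 = 4.871

4.871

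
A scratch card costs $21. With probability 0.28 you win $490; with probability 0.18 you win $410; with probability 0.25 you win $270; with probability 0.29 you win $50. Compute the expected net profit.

272

E[payout] = 490·0.28 + 410·0.18 + 270·0.25 + 50·0.29
 = 137.2 + 73.8 + 67.5 + 14.5
 = 293
Net = 293 - 21 = 272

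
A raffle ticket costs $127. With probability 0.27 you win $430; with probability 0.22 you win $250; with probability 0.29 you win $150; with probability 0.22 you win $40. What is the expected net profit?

E[payout] = 430·0.27 + 250·0.22 + 150·0.29 + 40·0.22
 = 116.1 + 55 + 43.5 + 8.8
 = 223.4
Net = 223.4 - 127 = 96.4

96.4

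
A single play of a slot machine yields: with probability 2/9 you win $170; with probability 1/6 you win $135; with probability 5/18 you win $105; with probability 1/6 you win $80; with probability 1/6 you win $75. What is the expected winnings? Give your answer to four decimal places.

115.2778

E[payout] = 170·2/9 + 135·1/6 + 105·5/18 + 80·1/6 + 75·1/6
 = 340/9 + 45/2 + 175/6 + 40/3 + 25/2
 = 2075/18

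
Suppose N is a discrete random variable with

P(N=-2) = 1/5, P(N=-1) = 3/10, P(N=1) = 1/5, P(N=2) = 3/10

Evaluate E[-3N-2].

E[-3N-2] = Σ (-3n-2)·P(N=n)
 = 4·1/5 + 1·3/10 + (-5)·1/5 + (-8)·3/10
 = 4/5 + 3/10 + (-1) + (-12/5)
 = -23/10

-2.3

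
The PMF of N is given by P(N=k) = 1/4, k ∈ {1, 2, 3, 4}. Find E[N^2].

E[N^2] = Σ n^2·P(N=n)
 = 1·1/4 + 4·1/4 + 9·1/4 + 16·1/4
 = 1/4 + 1 + 9/4 + 4
 = 15/2

7.5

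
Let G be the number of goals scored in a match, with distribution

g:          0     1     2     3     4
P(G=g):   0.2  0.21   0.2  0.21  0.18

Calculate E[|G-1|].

1.36

E[|G-1|] = Σ |g-1|·P(G=g)
 = 1·0.2 + 0·0.21 + 1·0.2 + 2·0.21 + 3·0.18
 = 0.2 + 0 + 0.2 + 0.42 + 0.54
 = 1.36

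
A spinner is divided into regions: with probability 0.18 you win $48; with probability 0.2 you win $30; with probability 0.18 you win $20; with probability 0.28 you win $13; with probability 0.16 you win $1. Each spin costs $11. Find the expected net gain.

E[payout] = 48·0.18 + 30·0.2 + 20·0.18 + 13·0.28 + 1·0.16
 = 8.64 + 6 + 3.6 + 3.64 + 0.16
 = 22.04
Net = 22.04 - 11 = 11.04

11.04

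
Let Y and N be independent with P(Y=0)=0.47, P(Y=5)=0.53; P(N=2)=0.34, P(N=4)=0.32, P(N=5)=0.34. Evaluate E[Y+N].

E[Y+N] = Σ_y Σ_n (y+n) · P(Y=y)P(N=n)
 = 2·0.1598 + 4·0.1504 + 5·0.1598 + 7·0.1802 + 9·0.1696 + 10·0.1802
 = 0.3196 + 0.6016 + 0.799 + 1.2614 + 1.5264 + 1.802
 = 6.31

6.31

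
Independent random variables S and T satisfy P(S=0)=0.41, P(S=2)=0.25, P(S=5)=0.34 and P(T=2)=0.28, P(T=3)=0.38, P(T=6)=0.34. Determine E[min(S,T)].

E[min(S,T)] = Σ_s Σ_t min(s,t) · P(S=s)P(T=t)
 = 0·0.1148 + 0·0.1558 + 0·0.1394 + 2·0.07 + 2·0.095 + 2·0.085 + 2·0.0952 + 3·0.1292 + 5·0.1156
 = 0 + 0 + 0 + 0.14 + 0.19 + 0.17 + 0.1904 + 0.3876 + 0.578
 = 1.656

1.656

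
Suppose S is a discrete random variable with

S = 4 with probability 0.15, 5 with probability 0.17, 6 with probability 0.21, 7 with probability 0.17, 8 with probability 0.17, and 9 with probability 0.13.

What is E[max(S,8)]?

E[max(S,8)] = Σ max(s,8)·P(S=s)
 = 8·0.15 + 8·0.17 + 8·0.21 + 8·0.17 + 8·0.17 + 9·0.13
 = 1.2 + 1.36 + 1.68 + 1.36 + 1.36 + 1.17
 = 8.13

8.13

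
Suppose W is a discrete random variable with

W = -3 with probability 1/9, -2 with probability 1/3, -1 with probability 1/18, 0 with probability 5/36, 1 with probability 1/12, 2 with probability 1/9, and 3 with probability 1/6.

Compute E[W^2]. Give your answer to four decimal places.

E[W^2] = Σ w^2·P(W=w)
 = 9·1/9 + 4·1/3 + 1·1/18 + 0·5/36 + 1·1/12 + 4·1/9 + 9·1/6
 = 1 + 4/3 + 1/18 + 0 + 1/12 + 4/9 + 3/2
 = 53/12

4.4167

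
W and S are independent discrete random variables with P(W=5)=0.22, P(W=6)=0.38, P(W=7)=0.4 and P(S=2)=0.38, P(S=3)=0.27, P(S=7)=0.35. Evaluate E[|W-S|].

E[|W-S|] = Σ_w Σ_s |w-s| · P(W=w)P(S=s)
 = 3·0.0836 + 2·0.0594 + 2·0.077 + 4·0.1444 + 3·0.1026 + 1·0.133 + 5·0.152 + 4·0.108 + 0·0.14
 = 0.2508 + 0.1188 + 0.154 + 0.5776 + 0.3078 + 0.133 + 0.76 + 0.432 + 0
 = 2.734

2.734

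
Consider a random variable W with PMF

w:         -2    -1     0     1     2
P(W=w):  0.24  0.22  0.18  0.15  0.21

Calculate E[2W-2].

-2.26

E[2W-2] = Σ (2w-2)·P(W=w)
 = (-6)·0.24 + (-4)·0.22 + (-2)·0.18 + 0·0.15 + 2·0.21
 = (-1.44) + (-0.88) + (-0.36) + 0 + 0.42
 = -2.26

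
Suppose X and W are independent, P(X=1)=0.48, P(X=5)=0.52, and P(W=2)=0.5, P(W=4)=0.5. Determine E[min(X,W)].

E[min(X,W)] = Σ_x Σ_w min(x,w) · P(X=x)P(W=w)
 = 1·0.24 + 1·0.24 + 2·0.26 + 4·0.26
 = 0.24 + 0.24 + 0.52 + 1.04
 = 2.04

2.04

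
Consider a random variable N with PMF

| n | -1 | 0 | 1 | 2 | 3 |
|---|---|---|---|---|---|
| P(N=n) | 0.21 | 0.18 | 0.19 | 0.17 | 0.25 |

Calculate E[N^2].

E[N^2] = Σ n^2·P(N=n)
 = 1·0.21 + 0·0.18 + 1·0.19 + 4·0.17 + 9·0.25
 = 0.21 + 0 + 0.19 + 0.68 + 2.25
 = 3.33

3.33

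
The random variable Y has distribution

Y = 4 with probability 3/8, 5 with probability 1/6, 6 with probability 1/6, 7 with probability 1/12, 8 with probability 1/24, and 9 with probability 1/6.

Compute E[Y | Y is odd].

P(Y is odd) = 1/6 + 1/12 + 1/6 = 5/12.
E[Y | Y is odd] = [5·1/6 + 7·1/12 + 9·1/6] / (5/12)
 = 35/12 / (5/12)
 = 7

7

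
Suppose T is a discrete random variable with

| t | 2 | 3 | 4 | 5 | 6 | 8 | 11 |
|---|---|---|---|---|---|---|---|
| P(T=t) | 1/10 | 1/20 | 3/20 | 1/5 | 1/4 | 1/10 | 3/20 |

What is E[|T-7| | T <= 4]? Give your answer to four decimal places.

P(T <= 4) = 1/10 + 1/20 + 3/20 = 3/10.
E[|T-7| | T <= 4] = [5·1/10 + 4·1/20 + 3·3/20] / (3/10)
 = 23/20 / (3/10)
 = 23/6

3.8333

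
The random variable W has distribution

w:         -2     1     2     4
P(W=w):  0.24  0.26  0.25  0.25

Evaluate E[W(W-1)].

E[W(W-1)] = Σ w(w-1)·P(W=w)
 = 6·0.24 + 0·0.26 + 2·0.25 + 12·0.25
 = 1.44 + 0 + 0.5 + 3
 = 4.94

4.94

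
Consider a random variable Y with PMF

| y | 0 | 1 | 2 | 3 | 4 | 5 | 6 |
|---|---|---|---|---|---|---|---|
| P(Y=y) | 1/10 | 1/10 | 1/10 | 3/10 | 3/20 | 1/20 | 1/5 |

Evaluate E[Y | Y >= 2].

P(Y >= 2) = 1/10 + 3/10 + 3/20 + 1/20 + 1/5 = 4/5.
E[Y | Y >= 2] = [2·1/10 + 3·3/10 + 4·3/20 + 5·1/20 + 6·1/5] / (4/5)
 = 63/20 / (4/5)
 = 63/16

3.9375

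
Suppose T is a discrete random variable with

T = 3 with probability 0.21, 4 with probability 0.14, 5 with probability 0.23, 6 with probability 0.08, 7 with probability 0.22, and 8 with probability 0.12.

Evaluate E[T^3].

E[T^3] = Σ t^3·P(T=t)
 = 27·0.21 + 64·0.14 + 125·0.23 + 216·0.08 + 343·0.22 + 512·0.12
 = 5.67 + 8.96 + 28.75 + 17.28 + 75.46 + 61.44
 = 197.56

197.56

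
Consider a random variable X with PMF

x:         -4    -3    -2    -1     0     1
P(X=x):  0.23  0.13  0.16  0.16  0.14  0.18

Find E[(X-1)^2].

E[(X-1)^2] = Σ (x-1)^2·P(X=x)
 = 25·0.23 + 16·0.13 + 9·0.16 + 4·0.16 + 1·0.14 + 0·0.18
 = 5.75 + 2.08 + 1.44 + 0.64 + 0.14 + 0
 = 10.05

10.05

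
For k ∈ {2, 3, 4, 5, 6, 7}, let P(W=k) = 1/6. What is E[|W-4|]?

E[|W-4|] = Σ |w-4|·P(W=w)
 = 2·1/6 + 1·1/6 + 0·1/6 + 1·1/6 + 2·1/6 + 3·1/6
 = 1/3 + 1/6 + 0 + 1/6 + 1/3 + 1/2
 = 3/2

1.5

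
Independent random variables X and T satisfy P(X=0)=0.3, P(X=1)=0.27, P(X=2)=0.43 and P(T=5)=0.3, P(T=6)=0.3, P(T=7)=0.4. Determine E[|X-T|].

E[|X-T|] = Σ_x Σ_t |x-t| · P(X=x)P(T=t)
 = 5·0.09 + 6·0.09 + 7·0.12 + 4·0.081 + 5·0.081 + 6·0.108 + 3·0.129 + 4·0.129 + 5·0.172
 = 0.45 + 0.54 + 0.84 + 0.324 + 0.405 + 0.648 + 0.387 + 0.516 + 0.86
 = 4.97

4.97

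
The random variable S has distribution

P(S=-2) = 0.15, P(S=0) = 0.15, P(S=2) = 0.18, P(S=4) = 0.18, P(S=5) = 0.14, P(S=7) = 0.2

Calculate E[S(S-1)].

14.62

E[S(S-1)] = Σ s(s-1)·P(S=s)
 = 6·0.15 + 0·0.15 + 2·0.18 + 12·0.18 + 20·0.14 + 42·0.2
 = 0.9 + 0 + 0.36 + 2.16 + 2.8 + 8.4
 = 14.62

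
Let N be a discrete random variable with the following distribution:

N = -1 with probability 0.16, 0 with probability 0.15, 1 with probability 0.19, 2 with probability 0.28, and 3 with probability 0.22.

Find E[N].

E[N] = Σ n·P(N=n)
 = (-1)·0.16 + 0·0.15 + 1·0.19 + 2·0.28 + 3·0.22
 = (-0.16) + 0 + 0.19 + 0.56 + 0.66
 = 1.25

1.25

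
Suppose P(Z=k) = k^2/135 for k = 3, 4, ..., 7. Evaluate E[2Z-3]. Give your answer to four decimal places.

E[2Z-3] = Σ (2z-3)·P(Z=z)
 = 3·1/15 + 5·16/135 + 7·5/27 + 9·4/15 + 11·49/135
 = 1/5 + 16/27 + 35/27 + 12/5 + 539/135
 = 229/27

8.4815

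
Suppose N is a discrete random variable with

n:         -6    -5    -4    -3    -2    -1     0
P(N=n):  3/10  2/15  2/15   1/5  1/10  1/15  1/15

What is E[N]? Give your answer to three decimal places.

E[N] = Σ n·P(N=n)
 = (-6)·3/10 + (-5)·2/15 + (-4)·2/15 + (-3)·1/5 + (-2)·1/10 + (-1)·1/15 + 0·1/15
 = (-9/5) + (-2/3) + (-8/15) + (-3/5) + (-1/5) + (-1/15) + 0
 = -58/15

-3.867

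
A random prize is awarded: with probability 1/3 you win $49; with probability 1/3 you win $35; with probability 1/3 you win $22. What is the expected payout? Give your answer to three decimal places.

35.333

E[payout] = 49·1/3 + 35·1/3 + 22·1/3
 = 49/3 + 35/3 + 22/3
 = 106/3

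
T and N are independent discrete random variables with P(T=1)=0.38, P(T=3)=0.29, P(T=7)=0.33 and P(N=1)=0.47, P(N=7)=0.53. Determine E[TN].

14.8808

E[TN] = Σ_t Σ_n tn · P(T=t)P(N=n)
 = 1·0.1786 + 7·0.2014 + 3·0.1363 + 21·0.1537 + 7·0.1551 + 49·0.1749
 = 0.1786 + 1.4098 + 0.4089 + 3.2277 + 1.0857 + 8.5701
 = 14.8808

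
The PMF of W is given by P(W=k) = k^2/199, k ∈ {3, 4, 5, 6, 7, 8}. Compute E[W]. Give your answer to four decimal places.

6.4673

E[W] = Σ w·P(W=w)
 = 3·9/199 + 4·16/199 + 5·25/199 + 6·36/199 + 7·49/199 + 8·64/199
 = 27/199 + 64/199 + 125/199 + 216/199 + 343/199 + 512/199
 = 1287/199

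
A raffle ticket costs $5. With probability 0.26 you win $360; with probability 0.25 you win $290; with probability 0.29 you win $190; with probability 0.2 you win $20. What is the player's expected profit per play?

220.2

E[payout] = 360·0.26 + 290·0.25 + 190·0.29 + 20·0.2
 = 93.6 + 72.5 + 55.1 + 4
 = 225.2
Net = 225.2 - 5 = 220.2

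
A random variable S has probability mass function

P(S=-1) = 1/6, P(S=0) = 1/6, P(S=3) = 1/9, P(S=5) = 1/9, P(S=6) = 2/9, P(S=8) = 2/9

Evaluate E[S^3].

178.5

E[S^3] = Σ s^3·P(S=s)
 = (-1)·1/6 + 0·1/6 + 27·1/9 + 125·1/9 + 216·2/9 + 512·2/9
 = (-1/6) + 0 + 3 + 125/9 + 48 + 1024/9
 = 357/2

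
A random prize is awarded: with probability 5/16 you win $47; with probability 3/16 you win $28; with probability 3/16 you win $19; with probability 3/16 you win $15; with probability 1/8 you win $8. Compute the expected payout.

E[payout] = 47·5/16 + 28·3/16 + 19·3/16 + 15·3/16 + 8·1/8
 = 235/16 + 21/4 + 57/16 + 45/16 + 1
 = 437/16

27.3125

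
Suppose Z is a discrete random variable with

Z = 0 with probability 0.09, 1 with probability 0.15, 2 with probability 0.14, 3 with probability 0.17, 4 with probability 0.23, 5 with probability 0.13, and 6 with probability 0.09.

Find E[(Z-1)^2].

E[(Z-1)^2] = Σ (z-1)^2·P(Z=z)
 = 1·0.09 + 0·0.15 + 1·0.14 + 4·0.17 + 9·0.23 + 16·0.13 + 25·0.09
 = 0.09 + 0 + 0.14 + 0.68 + 2.07 + 2.08 + 2.25
 = 7.31

7.31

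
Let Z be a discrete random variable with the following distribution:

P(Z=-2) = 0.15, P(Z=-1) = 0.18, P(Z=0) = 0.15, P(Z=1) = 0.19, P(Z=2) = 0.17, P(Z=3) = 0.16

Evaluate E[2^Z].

E[2^Z] = Σ 2^z·P(Z=z)
 = 0.25·0.15 + 0.5·0.18 + 1·0.15 + 2·0.19 + 4·0.17 + 8·0.16
 = 0.0375 + 0.09 + 0.15 + 0.38 + 0.68 + 1.28
 = 2.6175

2.6175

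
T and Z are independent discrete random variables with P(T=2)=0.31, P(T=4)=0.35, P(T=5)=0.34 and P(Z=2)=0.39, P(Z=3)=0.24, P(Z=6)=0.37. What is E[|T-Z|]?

E[|T-Z|] = Σ_t Σ_z |t-z| · P(T=t)P(Z=z)
 = 0·0.1209 + 1·0.0744 + 4·0.1147 + 2·0.1365 + 1·0.084 + 2·0.1295 + 3·0.1326 + 2·0.0816 + 1·0.1258
 = 0 + 0.0744 + 0.4588 + 0.273 + 0.084 + 0.259 + 0.3978 + 0.1632 + 0.1258
 = 1.836

1.836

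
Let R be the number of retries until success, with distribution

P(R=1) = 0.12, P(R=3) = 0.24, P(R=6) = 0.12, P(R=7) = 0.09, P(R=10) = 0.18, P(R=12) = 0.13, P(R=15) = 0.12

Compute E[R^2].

74.73

E[R^2] = Σ r^2·P(R=r)
 = 1·0.12 + 9·0.24 + 36·0.12 + 49·0.09 + 100·0.18 + 144·0.13 + 225·0.12
 = 0.12 + 2.16 + 4.32 + 4.41 + 18 + 18.72 + 27
 = 74.73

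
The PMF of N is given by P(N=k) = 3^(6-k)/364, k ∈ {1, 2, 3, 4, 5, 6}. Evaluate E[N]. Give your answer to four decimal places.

E[N] = Σ n·P(N=n)
 = 1·243/364 + 2·81/364 + 3·27/364 + 4·9/364 + 5·3/364 + 6·1/364
 = 243/364 + 81/182 + 81/364 + 9/91 + 15/364 + 3/182
 = 543/364

1.4918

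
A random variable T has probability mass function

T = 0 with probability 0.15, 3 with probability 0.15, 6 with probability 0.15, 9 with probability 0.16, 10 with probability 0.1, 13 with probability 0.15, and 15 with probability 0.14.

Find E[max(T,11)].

E[max(T,11)] = Σ max(t,11)·P(T=t)
 = 11·0.15 + 11·0.15 + 11·0.15 + 11·0.16 + 11·0.1 + 13·0.15 + 15·0.14
 = 1.65 + 1.65 + 1.65 + 1.76 + 1.1 + 1.95 + 2.1
 = 11.86

11.86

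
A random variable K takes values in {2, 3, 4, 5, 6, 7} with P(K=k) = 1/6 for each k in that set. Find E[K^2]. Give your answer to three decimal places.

23.167

E[K^2] = Σ k^2·P(K=k)
 = 4·1/6 + 9·1/6 + 16·1/6 + 25·1/6 + 36·1/6 + 49·1/6
 = 2/3 + 3/2 + 8/3 + 25/6 + 6 + 49/6
 = 139/6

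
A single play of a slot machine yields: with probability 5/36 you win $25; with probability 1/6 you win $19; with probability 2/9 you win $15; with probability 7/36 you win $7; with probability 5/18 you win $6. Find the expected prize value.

13

E[payout] = 25·5/36 + 19·1/6 + 15·2/9 + 7·7/36 + 6·5/18
 = 125/36 + 19/6 + 10/3 + 49/36 + 5/3
 = 13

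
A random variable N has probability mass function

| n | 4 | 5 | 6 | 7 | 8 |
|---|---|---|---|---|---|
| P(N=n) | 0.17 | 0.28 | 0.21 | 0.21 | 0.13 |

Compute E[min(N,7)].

5.72

E[min(N,7)] = Σ min(n,7)·P(N=n)
 = 4·0.17 + 5·0.28 + 6·0.21 + 7·0.21 + 7·0.13
 = 0.68 + 1.4 + 1.26 + 1.47 + 0.91
 = 5.72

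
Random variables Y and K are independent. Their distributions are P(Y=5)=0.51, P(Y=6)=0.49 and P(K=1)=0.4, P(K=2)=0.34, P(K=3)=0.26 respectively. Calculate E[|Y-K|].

E[|Y-K|] = Σ_y Σ_k |y-k| · P(Y=y)P(K=k)
 = 4·0.204 + 3·0.1734 + 2·0.1326 + 5·0.196 + 4·0.1666 + 3·0.1274
 = 0.816 + 0.5202 + 0.2652 + 0.98 + 0.6664 + 0.3822
 = 3.63

3.63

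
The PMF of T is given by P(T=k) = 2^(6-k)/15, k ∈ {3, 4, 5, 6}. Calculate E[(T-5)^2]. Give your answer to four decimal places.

E[(T-5)^2] = Σ (t-5)^2·P(T=t)
 = 4·8/15 + 1·4/15 + 0·2/15 + 1·1/15
 = 32/15 + 4/15 + 0 + 1/15
 = 37/15

2.4667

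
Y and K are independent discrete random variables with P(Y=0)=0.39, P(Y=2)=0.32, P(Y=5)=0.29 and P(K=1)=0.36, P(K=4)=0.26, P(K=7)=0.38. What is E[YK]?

8.4854

E[YK] = Σ_y Σ_k yk · P(Y=y)P(K=k)
 = 0·0.1404 + 0·0.1014 + 0·0.1482 + 2·0.1152 + 8·0.0832 + 14·0.1216 + 5·0.1044 + 20·0.0754 + 35·0.1102
 = 0 + 0 + 0 + 0.2304 + 0.6656 + 1.7024 + 0.522 + 1.508 + 3.857
 = 8.4854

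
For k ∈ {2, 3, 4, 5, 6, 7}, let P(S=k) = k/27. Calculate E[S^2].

29

E[S^2] = Σ s^2·P(S=s)
 = 4·2/27 + 9·1/9 + 16·4/27 + 25·5/27 + 36·2/9 + 49·7/27
 = 8/27 + 1 + 64/27 + 125/27 + 8 + 343/27
 = 29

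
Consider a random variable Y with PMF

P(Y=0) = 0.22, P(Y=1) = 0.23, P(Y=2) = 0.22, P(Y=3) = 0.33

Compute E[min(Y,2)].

E[min(Y,2)] = Σ min(y,2)·P(Y=y)
 = 0·0.22 + 1·0.23 + 2·0.22 + 2·0.33
 = 0 + 0.23 + 0.44 + 0.66
 = 1.33

1.33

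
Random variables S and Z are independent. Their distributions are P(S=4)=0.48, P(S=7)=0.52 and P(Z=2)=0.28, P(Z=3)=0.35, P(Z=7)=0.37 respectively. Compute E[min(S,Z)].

E[min(S,Z)] = Σ_s Σ_z min(s,z) · P(S=s)P(Z=z)
 = 2·0.1344 + 3·0.168 + 4·0.1776 + 2·0.1456 + 3·0.182 + 7·0.1924
 = 0.2688 + 0.504 + 0.7104 + 0.2912 + 0.546 + 1.3468
 = 3.6672

3.6672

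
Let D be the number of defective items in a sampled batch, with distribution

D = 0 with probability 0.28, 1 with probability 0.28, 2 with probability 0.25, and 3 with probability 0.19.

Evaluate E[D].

1.35

E[D] = Σ d·P(D=d)
 = 0·0.28 + 1·0.28 + 2·0.25 + 3·0.19
 = 0 + 0.28 + 0.5 + 0.57
 = 1.35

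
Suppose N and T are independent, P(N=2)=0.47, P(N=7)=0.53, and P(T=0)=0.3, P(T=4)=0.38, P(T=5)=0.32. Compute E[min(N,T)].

E[min(N,T)] = Σ_n Σ_t min(n,t) · P(N=n)P(T=t)
 = 0·0.141 + 2·0.1786 + 2·0.1504 + 0·0.159 + 4·0.2014 + 5·0.1696
 = 0 + 0.3572 + 0.3008 + 0 + 0.8056 + 0.848
 = 2.3116

2.3116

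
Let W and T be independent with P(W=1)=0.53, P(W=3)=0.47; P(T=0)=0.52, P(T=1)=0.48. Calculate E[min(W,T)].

E[min(W,T)] = Σ_w Σ_t min(w,t) · P(W=w)P(T=t)
 = 0·0.2756 + 1·0.2544 + 0·0.2444 + 1·0.2256
 = 0 + 0.2544 + 0 + 0.2256
 = 0.48

0.48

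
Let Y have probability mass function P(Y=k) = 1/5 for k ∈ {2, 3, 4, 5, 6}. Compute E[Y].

4

E[Y] = Σ y·P(Y=y)
 = 2·1/5 + 3·1/5 + 4·1/5 + 5·1/5 + 6·1/5
 = 2/5 + 3/5 + 4/5 + 1 + 6/5
 = 4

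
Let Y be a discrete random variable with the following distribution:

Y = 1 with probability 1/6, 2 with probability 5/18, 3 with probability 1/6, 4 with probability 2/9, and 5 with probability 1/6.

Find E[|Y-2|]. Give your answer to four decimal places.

1.2778

E[|Y-2|] = Σ |y-2|·P(Y=y)
 = 1·1/6 + 0·5/18 + 1·1/6 + 2·2/9 + 3·1/6
 = 1/6 + 0 + 1/6 + 4/9 + 1/2
 = 23/18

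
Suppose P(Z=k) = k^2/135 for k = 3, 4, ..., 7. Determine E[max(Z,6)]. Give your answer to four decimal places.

6.3630

E[max(Z,6)] = Σ max(z,6)·P(Z=z)
 = 6·1/15 + 6·16/135 + 6·5/27 + 6·4/15 + 7·49/135
 = 2/5 + 32/45 + 10/9 + 8/5 + 343/135
 = 859/135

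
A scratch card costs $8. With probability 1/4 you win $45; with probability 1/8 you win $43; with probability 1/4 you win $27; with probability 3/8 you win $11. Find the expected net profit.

E[payout] = 45·1/4 + 43·1/8 + 27·1/4 + 11·3/8
 = 45/4 + 43/8 + 27/4 + 33/8
 = 55/2
Net = 55/2 - 8 = 39/2

19.5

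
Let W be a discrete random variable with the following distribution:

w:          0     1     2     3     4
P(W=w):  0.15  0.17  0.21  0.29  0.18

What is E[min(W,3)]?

E[min(W,3)] = Σ min(w,3)·P(W=w)
 = 0·0.15 + 1·0.17 + 2·0.21 + 3·0.29 + 3·0.18
 = 0 + 0.17 + 0.42 + 0.87 + 0.54
 = 2

2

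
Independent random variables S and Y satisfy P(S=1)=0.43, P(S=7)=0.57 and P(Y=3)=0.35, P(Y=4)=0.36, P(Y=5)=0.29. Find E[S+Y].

E[S+Y] = Σ_s Σ_y (s+y) · P(S=s)P(Y=y)
 = 4·0.1505 + 5·0.1548 + 6·0.1247 + 10·0.1995 + 11·0.2052 + 12·0.1653
 = 0.602 + 0.774 + 0.7482 + 1.995 + 2.2572 + 1.9836
 = 8.36

8.36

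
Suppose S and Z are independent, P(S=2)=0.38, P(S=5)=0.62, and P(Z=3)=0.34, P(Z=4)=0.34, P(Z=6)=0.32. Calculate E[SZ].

E[SZ] = Σ_s Σ_z sz · P(S=s)P(Z=z)
 = 6·0.1292 + 8·0.1292 + 12·0.1216 + 15·0.2108 + 20·0.2108 + 30·0.1984
 = 0.7752 + 1.0336 + 1.4592 + 3.162 + 4.216 + 5.952
 = 16.598

16.598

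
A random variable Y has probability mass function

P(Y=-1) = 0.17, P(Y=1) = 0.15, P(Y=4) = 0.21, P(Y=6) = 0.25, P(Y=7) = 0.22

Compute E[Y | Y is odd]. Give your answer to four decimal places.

2.8148

P(Y is odd) = 0.17 + 0.15 + 0.22 = 0.54.
E[Y | Y is odd] = [(-1)·0.17 + 1·0.15 + 7·0.22] / 0.54
 = 1.52 / 0.54
 = 76/27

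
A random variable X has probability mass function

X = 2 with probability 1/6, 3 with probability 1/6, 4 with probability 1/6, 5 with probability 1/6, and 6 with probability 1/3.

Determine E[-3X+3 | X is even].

P(X is even) = 1/6 + 1/6 + 1/3 = 2/3.
E[-3X+3 | X is even] = [(-3)·1/6 + (-9)·1/6 + (-15)·1/3] / (2/3)
 = -7 / (2/3)
 = -21/2

-10.5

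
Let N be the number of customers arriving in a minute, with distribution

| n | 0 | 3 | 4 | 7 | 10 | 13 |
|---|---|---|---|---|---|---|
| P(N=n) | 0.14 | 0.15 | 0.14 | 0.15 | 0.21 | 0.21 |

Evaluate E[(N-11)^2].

36.85

E[(N-11)^2] = Σ (n-11)^2·P(N=n)
 = 121·0.14 + 64·0.15 + 49·0.14 + 16·0.15 + 1·0.21 + 4·0.21
 = 16.94 + 9.6 + 6.86 + 2.4 + 0.21 + 0.84
 = 36.85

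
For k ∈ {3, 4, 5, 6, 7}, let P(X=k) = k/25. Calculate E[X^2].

E[X^2] = Σ x^2·P(X=x)
 = 9·3/25 + 16·4/25 + 25·1/5 + 36·6/25 + 49·7/25
 = 27/25 + 64/25 + 5 + 216/25 + 343/25
 = 31

31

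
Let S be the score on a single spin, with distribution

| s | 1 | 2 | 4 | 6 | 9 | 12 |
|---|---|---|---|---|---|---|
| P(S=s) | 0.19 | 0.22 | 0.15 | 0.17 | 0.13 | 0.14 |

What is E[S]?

E[S] = Σ s·P(S=s)
 = 1·0.19 + 2·0.22 + 4·0.15 + 6·0.17 + 9·0.13 + 12·0.14
 = 0.19 + 0.44 + 0.6 + 1.02 + 1.17 + 1.68
 = 5.1

5.1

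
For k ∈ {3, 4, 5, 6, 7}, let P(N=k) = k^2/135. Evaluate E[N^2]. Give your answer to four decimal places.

E[N^2] = Σ n^2·P(N=n)
 = 9·1/15 + 16·16/135 + 25·5/27 + 36·4/15 + 49·49/135
 = 3/5 + 256/135 + 125/27 + 48/5 + 2401/135
 = 1553/45

34.5111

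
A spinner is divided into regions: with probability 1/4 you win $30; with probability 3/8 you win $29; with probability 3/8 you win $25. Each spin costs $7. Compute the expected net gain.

E[payout] = 30·1/4 + 29·3/8 + 25·3/8
 = 15/2 + 87/8 + 75/8
 = 111/4
Net = 111/4 - 7 = 83/4

20.75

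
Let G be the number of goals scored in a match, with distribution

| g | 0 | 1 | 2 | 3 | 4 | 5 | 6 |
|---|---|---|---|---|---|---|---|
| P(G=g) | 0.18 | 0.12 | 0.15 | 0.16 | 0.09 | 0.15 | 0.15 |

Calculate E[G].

2.91

E[G] = Σ g·P(G=g)
 = 0·0.18 + 1·0.12 + 2·0.15 + 3·0.16 + 4·0.09 + 5·0.15 + 6·0.15
 = 0 + 0.12 + 0.3 + 0.48 + 0.36 + 0.75 + 0.9
 = 2.91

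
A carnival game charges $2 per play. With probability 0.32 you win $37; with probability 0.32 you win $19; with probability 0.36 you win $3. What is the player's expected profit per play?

E[payout] = 37·0.32 + 19·0.32 + 3·0.36
 = 11.84 + 6.08 + 1.08
 = 19
Net = 19 - 2 = 17

17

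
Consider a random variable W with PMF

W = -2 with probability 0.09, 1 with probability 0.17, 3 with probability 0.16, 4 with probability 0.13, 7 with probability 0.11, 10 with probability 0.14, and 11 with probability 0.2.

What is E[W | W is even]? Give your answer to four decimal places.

P(W is even) = 0.09 + 0.13 + 0.14 = 0.36.
E[W | W is even] = [(-2)·0.09 + 4·0.13 + 10·0.14] / 0.36
 = 1.74 / 0.36
 = 29/6

4.8333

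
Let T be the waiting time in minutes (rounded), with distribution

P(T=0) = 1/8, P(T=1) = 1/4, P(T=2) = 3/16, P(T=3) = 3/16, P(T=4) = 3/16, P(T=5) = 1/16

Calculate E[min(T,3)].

E[min(T,3)] = Σ min(t,3)·P(T=t)
 = 0·1/8 + 1·1/4 + 2·3/16 + 3·3/16 + 3·3/16 + 3·1/16
 = 0 + 1/4 + 3/8 + 9/16 + 9/16 + 3/16
 = 31/16

1.9375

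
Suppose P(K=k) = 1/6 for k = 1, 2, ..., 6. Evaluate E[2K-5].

E[2K-5] = Σ (2k-5)·P(K=k)
 = (-3)·1/6 + (-1)·1/6 + 1·1/6 + 3·1/6 + 5·1/6 + 7·1/6
 = (-1/2) + (-1/6) + 1/6 + 1/2 + 5/6 + 7/6
 = 2

2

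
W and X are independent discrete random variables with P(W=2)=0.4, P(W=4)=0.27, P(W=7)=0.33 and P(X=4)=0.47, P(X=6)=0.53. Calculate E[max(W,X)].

E[max(W,X)] = Σ_w Σ_x max(w,x) · P(W=w)P(X=x)
 = 4·0.188 + 6·0.212 + 4·0.1269 + 6·0.1431 + 7·0.1551 + 7·0.1749
 = 0.752 + 1.272 + 0.5076 + 0.8586 + 1.0857 + 1.2243
 = 5.7002

5.7002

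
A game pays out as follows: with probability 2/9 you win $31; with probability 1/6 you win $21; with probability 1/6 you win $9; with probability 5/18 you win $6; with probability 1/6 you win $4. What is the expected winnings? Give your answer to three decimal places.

E[payout] = 31·2/9 + 21·1/6 + 9·1/6 + 6·5/18 + 4·1/6
 = 62/9 + 7/2 + 3/2 + 5/3 + 2/3
 = 128/9

14.222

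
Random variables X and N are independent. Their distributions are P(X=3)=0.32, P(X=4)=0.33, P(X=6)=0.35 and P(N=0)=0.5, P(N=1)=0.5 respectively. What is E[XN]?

2.19

E[XN] = Σ_x Σ_n xn · P(X=x)P(N=n)
 = 0·0.16 + 3·0.16 + 0·0.165 + 4·0.165 + 0·0.175 + 6·0.175
 = 0 + 0.48 + 0 + 0.66 + 0 + 1.05
 = 2.19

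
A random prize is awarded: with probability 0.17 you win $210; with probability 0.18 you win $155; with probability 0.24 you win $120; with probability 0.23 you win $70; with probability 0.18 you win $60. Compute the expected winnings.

E[payout] = 210·0.17 + 155·0.18 + 120·0.24 + 70·0.23 + 60·0.18
 = 35.7 + 27.9 + 28.8 + 16.1 + 10.8
 = 119.3

119.3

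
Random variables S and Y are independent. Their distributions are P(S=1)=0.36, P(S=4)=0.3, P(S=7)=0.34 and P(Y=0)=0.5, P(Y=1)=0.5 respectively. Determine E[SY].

1.97

E[SY] = Σ_s Σ_y sy · P(S=s)P(Y=y)
 = 0·0.18 + 1·0.18 + 0·0.15 + 4·0.15 + 0·0.17 + 7·0.17
 = 0 + 0.18 + 0 + 0.6 + 0 + 1.19
 = 1.97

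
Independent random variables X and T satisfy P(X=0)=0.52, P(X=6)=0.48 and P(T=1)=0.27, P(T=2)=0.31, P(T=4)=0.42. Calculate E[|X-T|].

2.9828

E[|X-T|] = Σ_x Σ_t |x-t| · P(X=x)P(T=t)
 = 1·0.1404 + 2·0.1612 + 4·0.2184 + 5·0.1296 + 4·0.1488 + 2·0.2016
 = 0.1404 + 0.3224 + 0.8736 + 0.648 + 0.5952 + 0.4032
 = 2.9828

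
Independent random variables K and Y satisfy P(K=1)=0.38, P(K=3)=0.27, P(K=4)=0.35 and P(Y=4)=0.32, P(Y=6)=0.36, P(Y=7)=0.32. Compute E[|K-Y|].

3.09

E[|K-Y|] = Σ_k Σ_y |k-y| · P(K=k)P(Y=y)
 = 3·0.1216 + 5·0.1368 + 6·0.1216 + 1·0.0864 + 3·0.0972 + 4·0.0864 + 0·0.112 + 2·0.126 + 3·0.112
 = 0.3648 + 0.684 + 0.7296 + 0.0864 + 0.2916 + 0.3456 + 0 + 0.252 + 0.336
 = 3.09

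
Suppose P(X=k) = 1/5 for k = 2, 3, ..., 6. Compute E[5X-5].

E[5X-5] = Σ (5x-5)·P(X=x)
 = 5·1/5 + 10·1/5 + 15·1/5 + 20·1/5 + 25·1/5
 = 1 + 2 + 3 + 4 + 5
 = 15

15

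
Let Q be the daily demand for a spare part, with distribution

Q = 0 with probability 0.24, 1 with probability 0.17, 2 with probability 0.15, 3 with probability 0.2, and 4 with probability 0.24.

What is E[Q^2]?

6.41

E[Q^2] = Σ q^2·P(Q=q)
 = 0·0.24 + 1·0.17 + 4·0.15 + 9·0.2 + 16·0.24
 = 0 + 0.17 + 0.6 + 1.8 + 3.84
 = 6.41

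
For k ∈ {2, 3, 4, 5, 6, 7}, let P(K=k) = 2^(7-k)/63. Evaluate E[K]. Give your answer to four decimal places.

E[K] = Σ k·P(K=k)
 = 2·32/63 + 3·16/63 + 4·8/63 + 5·4/63 + 6·2/63 + 7·1/63
 = 64/63 + 16/21 + 32/63 + 20/63 + 4/21 + 1/9
 = 61/21

2.9048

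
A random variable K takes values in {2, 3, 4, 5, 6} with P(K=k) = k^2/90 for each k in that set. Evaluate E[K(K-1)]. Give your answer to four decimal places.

20.3778

E[K(K-1)] = Σ k(k-1)·P(K=k)
 = 2·2/45 + 6·1/10 + 12·8/45 + 20·5/18 + 30·2/5
 = 4/45 + 3/5 + 32/15 + 50/9 + 12
 = 917/45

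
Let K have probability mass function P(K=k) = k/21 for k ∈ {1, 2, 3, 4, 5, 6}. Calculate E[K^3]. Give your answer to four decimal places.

108.3333

E[K^3] = Σ k^3·P(K=k)
 = 1·1/21 + 8·2/21 + 27·1/7 + 64·4/21 + 125·5/21 + 216·2/7
 = 1/21 + 16/21 + 27/7 + 256/21 + 625/21 + 432/7
 = 325/3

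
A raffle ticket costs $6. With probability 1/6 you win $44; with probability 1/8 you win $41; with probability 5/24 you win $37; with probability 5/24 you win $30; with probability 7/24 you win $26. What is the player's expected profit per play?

28

E[payout] = 44·1/6 + 41·1/8 + 37·5/24 + 30·5/24 + 26·7/24
 = 22/3 + 41/8 + 185/24 + 25/4 + 91/12
 = 34
Net = 34 - 6 = 28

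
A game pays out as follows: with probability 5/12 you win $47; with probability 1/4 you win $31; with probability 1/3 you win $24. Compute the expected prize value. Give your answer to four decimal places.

E[payout] = 47·5/12 + 31·1/4 + 24·1/3
 = 235/12 + 31/4 + 8
 = 106/3

35.3333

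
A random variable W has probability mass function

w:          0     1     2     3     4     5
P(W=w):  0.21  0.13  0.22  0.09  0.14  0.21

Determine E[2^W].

E[2^W] = Σ 2^w·P(W=w)
 = 1·0.21 + 2·0.13 + 4·0.22 + 8·0.09 + 16·0.14 + 32·0.21
 = 0.21 + 0.26 + 0.88 + 0.72 + 2.24 + 6.72
 = 11.03

11.03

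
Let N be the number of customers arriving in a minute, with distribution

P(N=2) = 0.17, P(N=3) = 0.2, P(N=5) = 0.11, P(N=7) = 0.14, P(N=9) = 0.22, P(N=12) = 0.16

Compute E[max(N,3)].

E[max(N,3)] = Σ max(n,3)·P(N=n)
 = 3·0.17 + 3·0.2 + 5·0.11 + 7·0.14 + 9·0.22 + 12·0.16
 = 0.51 + 0.6 + 0.55 + 0.98 + 1.98 + 1.92
 = 6.54

6.54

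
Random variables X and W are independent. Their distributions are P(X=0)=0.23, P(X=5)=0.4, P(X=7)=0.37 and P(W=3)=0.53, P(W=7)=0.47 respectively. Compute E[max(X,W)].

6.0884

E[max(X,W)] = Σ_x Σ_w max(x,w) · P(X=x)P(W=w)
 = 3·0.1219 + 7·0.1081 + 5·0.212 + 7·0.188 + 7·0.1961 + 7·0.1739
 = 0.3657 + 0.7567 + 1.06 + 1.316 + 1.3727 + 1.2173
 = 6.0884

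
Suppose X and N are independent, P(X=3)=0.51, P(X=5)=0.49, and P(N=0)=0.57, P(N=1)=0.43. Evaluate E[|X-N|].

3.55

E[|X-N|] = Σ_x Σ_n |x-n| · P(X=x)P(N=n)
 = 3·0.2907 + 2·0.2193 + 5·0.2793 + 4·0.2107
 = 0.8721 + 0.4386 + 1.3965 + 0.8428
 = 3.55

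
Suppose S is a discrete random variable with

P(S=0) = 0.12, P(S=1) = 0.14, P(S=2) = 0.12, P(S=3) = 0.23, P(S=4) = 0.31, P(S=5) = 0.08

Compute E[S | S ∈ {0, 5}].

2

P(S ∈ {0, 5}) = 0.12 + 0.08 = 0.2.
E[S | S ∈ {0, 5}] = [0·0.12 + 5·0.08] / 0.2
 = 0.4 / 0.2
 = 2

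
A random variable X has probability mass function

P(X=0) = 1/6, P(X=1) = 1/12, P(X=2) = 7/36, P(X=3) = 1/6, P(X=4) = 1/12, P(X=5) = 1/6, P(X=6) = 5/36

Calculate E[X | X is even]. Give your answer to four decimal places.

2.6667

P(X is even) = 1/6 + 7/36 + 1/12 + 5/36 = 7/12.
E[X | X is even] = [0·1/6 + 2·7/36 + 4·1/12 + 6·5/36] / (7/12)
 = 14/9 / (7/12)
 = 8/3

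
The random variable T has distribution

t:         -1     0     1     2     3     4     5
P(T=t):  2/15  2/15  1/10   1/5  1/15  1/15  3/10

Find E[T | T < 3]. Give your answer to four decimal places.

0.6471

P(T < 3) = 2/15 + 2/15 + 1/10 + 1/5 = 17/30.
E[T | T < 3] = [(-1)·2/15 + 0·2/15 + 1·1/10 + 2·1/5] / (17/30)
 = 11/30 / (17/30)
 = 11/17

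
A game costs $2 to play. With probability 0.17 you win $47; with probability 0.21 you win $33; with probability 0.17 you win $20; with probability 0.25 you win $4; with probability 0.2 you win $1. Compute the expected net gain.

E[payout] = 47·0.17 + 33·0.21 + 20·0.17 + 4·0.25 + 1·0.2
 = 7.99 + 6.93 + 3.4 + 1 + 0.2
 = 19.52
Net = 19.52 - 2 = 17.52

17.52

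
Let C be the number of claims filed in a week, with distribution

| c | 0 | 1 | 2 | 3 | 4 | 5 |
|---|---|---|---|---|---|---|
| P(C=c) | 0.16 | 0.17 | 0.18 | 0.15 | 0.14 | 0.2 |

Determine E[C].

E[C] = Σ c·P(C=c)
 = 0·0.16 + 1·0.17 + 2·0.18 + 3·0.15 + 4·0.14 + 5·0.2
 = 0 + 0.17 + 0.36 + 0.45 + 0.56 + 1
 = 2.54

2.54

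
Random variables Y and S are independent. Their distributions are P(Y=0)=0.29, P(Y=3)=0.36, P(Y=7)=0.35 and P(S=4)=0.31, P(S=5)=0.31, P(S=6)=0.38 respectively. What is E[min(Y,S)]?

E[min(Y,S)] = Σ_y Σ_s min(y,s) · P(Y=y)P(S=s)
 = 0·0.0899 + 0·0.0899 + 0·0.1102 + 3·0.1116 + 3·0.1116 + 3·0.1368 + 4·0.1085 + 5·0.1085 + 6·0.133
 = 0 + 0 + 0 + 0.3348 + 0.3348 + 0.4104 + 0.434 + 0.5425 + 0.798
 = 2.8545

2.8545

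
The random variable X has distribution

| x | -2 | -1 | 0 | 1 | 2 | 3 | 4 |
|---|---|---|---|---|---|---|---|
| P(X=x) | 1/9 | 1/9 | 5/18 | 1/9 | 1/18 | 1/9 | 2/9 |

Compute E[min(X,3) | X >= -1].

1.25

P(X >= -1) = 1/9 + 5/18 + 1/9 + 1/18 + 1/9 + 2/9 = 8/9.
E[min(X,3) | X >= -1] = [(-1)·1/9 + 0·5/18 + 1·1/9 + 2·1/18 + 3·1/9 + 3·2/9] / (8/9)
 = 10/9 / (8/9)
 = 5/4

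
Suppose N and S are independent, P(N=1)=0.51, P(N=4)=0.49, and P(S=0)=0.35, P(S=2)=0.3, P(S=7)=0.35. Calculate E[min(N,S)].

E[min(N,S)] = Σ_n Σ_s min(n,s) · P(N=n)P(S=s)
 = 0·0.1785 + 1·0.153 + 1·0.1785 + 0·0.1715 + 2·0.147 + 4·0.1715
 = 0 + 0.153 + 0.1785 + 0 + 0.294 + 0.686
 = 1.3115

1.3115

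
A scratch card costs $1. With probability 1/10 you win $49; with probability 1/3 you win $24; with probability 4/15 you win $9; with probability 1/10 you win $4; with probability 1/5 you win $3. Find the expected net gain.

E[payout] = 49·1/10 + 24·1/3 + 9·4/15 + 4·1/10 + 3·1/5
 = 49/10 + 8 + 12/5 + 2/5 + 3/5
 = 163/10
Net = 163/10 - 1 = 153/10

15.3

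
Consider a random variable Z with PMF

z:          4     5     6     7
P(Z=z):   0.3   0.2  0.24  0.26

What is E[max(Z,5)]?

E[max(Z,5)] = Σ max(z,5)·P(Z=z)
 = 5·0.3 + 5·0.2 + 6·0.24 + 7·0.26
 = 1.5 + 1 + 1.44 + 1.82
 = 5.76

5.76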